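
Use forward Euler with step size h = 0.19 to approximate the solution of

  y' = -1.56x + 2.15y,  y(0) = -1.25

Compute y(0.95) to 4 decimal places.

Euler: y_{n+1} = y_n + h·f(x_n, y_n).
x=0.000000, y=-1.250000: f=-2.687500 → y ← -1.250000 + 0.19·(-2.687500) = -1.760625
x=0.190000, y=-1.760625: f=-4.081744 → y ← -1.760625 + 0.19·(-4.081744) = -2.536156
x=0.380000, y=-2.536156: f=-6.045536 → y ← -2.536156 + 0.19·(-6.045536) = -3.684808
x=0.570000, y=-3.684808: f=-8.811538 → y ← -3.684808 + 0.19·(-8.811538) = -5.359000
x=0.760000, y=-5.359000: f=-12.707451 → y ← -5.359000 + 0.19·(-12.707451) = -7.773416
y(0.95) ≈ -7.7734

-7.7734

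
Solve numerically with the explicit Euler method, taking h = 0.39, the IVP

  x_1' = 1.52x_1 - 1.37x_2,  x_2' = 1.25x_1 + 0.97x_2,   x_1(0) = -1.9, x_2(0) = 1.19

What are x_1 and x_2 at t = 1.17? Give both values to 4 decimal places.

Euler on (x_1,x_2): x_1_{n+1} = x_1_n + h·x_1', x_2_{n+1} = x_2_n + h·x_2'.
0.000000: (-1.900000, 1.190000); f=(-4.518300, -1.220700) → (-3.662137, 0.713927)
0.390000: (-3.662137, 0.713927); f=(-6.544528, -3.885162) → (-6.214503, -0.801286)
0.780000: (-6.214503, -0.801286); f=(-8.348282, -8.545376) → (-9.470333, -4.133983)
(x_1(1.17), x_2(1.17)) ≈ (-9.4703, -4.1340)

-9.4703, -4.1340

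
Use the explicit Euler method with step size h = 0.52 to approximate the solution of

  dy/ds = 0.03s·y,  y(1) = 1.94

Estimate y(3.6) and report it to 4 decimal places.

2.2683

Euler: y_{n+1} = y_n + h·f(s_n, y_n).
s=1.000000, y=1.940000: f=0.058200 → y ← 1.940000 + 0.52·0.058200 = 1.970264
s=1.520000, y=1.970264: f=0.089844 → y ← 1.970264 + 0.52·0.089844 = 2.016983
s=2.040000, y=2.016983: f=0.123439 → y ← 2.016983 + 0.52·0.123439 = 2.081171
s=2.560000, y=2.081171: f=0.159834 → y ← 2.081171 + 0.52·0.159834 = 2.164285
s=3.080000, y=2.164285: f=0.199980 → y ← 2.164285 + 0.52·0.199980 = 2.268275
y(3.6) ≈ 2.2683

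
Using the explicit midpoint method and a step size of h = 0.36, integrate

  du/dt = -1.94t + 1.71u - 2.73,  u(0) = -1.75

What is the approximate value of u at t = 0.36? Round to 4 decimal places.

-4.5699

Midpoint: k1 = f(t_n, u_n); k2 = f(t_n + h/2, u_n + (h/2)·k1); u_{n+1} = u_n + h·k2.
t=0.000000, u=-1.750000:
  k1 = f(0.000000, -1.750000) = -5.722500
  k2 = f(0.180000, -2.780050) = -7.833085
  u ← -1.750000 + 0.36·(-7.833085) = -4.569911
u(0.36) ≈ -4.5699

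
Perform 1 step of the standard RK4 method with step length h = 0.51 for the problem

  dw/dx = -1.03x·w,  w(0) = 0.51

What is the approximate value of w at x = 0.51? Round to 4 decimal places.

0.4461

RK4: k1 = f(x_n, w_n); k2 = f(x_n + h/2, w_n + (h/2)·k1); k3 = f(x_n + h/2, w_n + (h/2)·k2); k4 = f(x_n + h, w_n + h·k3); w_{n+1} = w_n + (h/6)·(k1 + 2k2 + 2k3 + k4).
x=0.000000, w=0.510000:
  k1 = f(0.000000, 0.510000) = 0.000000
  k2 = f(0.255000, 0.510000) = -0.133952
  k3 = f(0.255000, 0.475842) = -0.124980
  k4 = f(0.510000, 0.446260) = -0.234420
  w ← 0.510000 + (0.51/6)·(k1 + 2k2 + 2k3 + k4) = 0.446056
w(0.51) ≈ 0.4461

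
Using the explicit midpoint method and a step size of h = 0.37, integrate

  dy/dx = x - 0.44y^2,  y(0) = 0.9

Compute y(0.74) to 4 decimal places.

0.9390

Midpoint: k1 = f(x_n, y_n); k2 = f(x_n + h/2, y_n + (h/2)·k1); y_{n+1} = y_n + h·k2.
x=0.000000, y=0.900000:
  k1 = f(0.000000, 0.900000) = -0.356400
  k2 = f(0.185000, 0.834066) = -0.121093
  y ← 0.900000 + 0.37·(-0.121093) = 0.855196
x=0.370000, y=0.855196:
  k1 = f(0.370000, 0.855196) = 0.048202
  k2 = f(0.555000, 0.864113) = 0.226456
  y ← 0.855196 + 0.37·0.226456 = 0.938984
y(0.74) ≈ 0.9390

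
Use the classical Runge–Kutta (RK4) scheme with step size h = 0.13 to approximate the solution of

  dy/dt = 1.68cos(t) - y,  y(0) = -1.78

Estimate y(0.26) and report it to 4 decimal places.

RK4: k1 = f(t_n, y_n); k2 = f(t_n + h/2, y_n + (h/2)·k1); k3 = f(t_n + h/2, y_n + (h/2)·k2); k4 = f(t_n + h, y_n + h·k3); y_{n+1} = y_n + (h/6)·(k1 + 2k2 + 2k3 + k4).
t=0.000000, y=-1.780000:
  k1 = f(0.000000, -1.780000) = 3.460000
  k2 = f(0.065000, -1.555100) = 3.231552
  k3 = f(0.065000, -1.569949) = 3.246401
  k4 = f(0.130000, -1.357968) = 3.023792
  y ← -1.780000 + (0.13/6)·(k1 + 2k2 + 2k3 + k4) = -1.358807
t=0.130000, y=-1.358807:
  k1 = f(0.130000, -1.358807) = 3.024631
  k2 = f(0.195000, -1.162206) = 2.810366
  k3 = f(0.195000, -1.176133) = 2.824293
  k4 = f(0.260000, -0.991648) = 2.615184
  y ← -1.358807 + (0.13/6)·(k1 + 2k2 + 2k3 + k4) = -0.992442
y(0.26) ≈ -0.9924

-0.9924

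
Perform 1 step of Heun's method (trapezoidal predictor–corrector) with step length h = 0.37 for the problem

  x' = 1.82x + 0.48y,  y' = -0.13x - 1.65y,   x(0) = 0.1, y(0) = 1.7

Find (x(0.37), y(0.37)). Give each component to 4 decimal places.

0.5010, 0.9667

Heun on (x,y): k1 = f(t_n, state_n); k2 = f(t_n + h, state_n + h·k1); state_{n+1} = state_n + (h/2)·(k1 + k2).
0.000000: (0.100000, 1.700000)
  k1 = (0.998000, -2.818000)
  predictor → (0.469260, 0.657340)
  k2 = (1.169576, -1.145615)
  → (0.501002, 0.966731)
(x(0.37), y(0.37)) ≈ (0.5010, 0.9667)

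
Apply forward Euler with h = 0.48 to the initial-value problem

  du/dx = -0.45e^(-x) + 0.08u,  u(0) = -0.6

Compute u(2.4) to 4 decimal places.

Euler: u_{n+1} = u_n + h·f(x_n, u_n).
x=0.000000, u=-0.600000: f=-0.498000 → u ← -0.600000 + 0.48·(-0.498000) = -0.839040
x=0.480000, u=-0.839040: f=-0.345576 → u ← -0.839040 + 0.48·(-0.345576) = -1.004916
x=0.960000, u=-1.004916: f=-0.252695 → u ← -1.004916 + 0.48·(-0.252695) = -1.126210
x=1.440000, u=-1.126210: f=-0.196714 → u ← -1.126210 + 0.48·(-0.196714) = -1.220633
x=1.920000, u=-1.220633: f=-0.163624 → u ← -1.220633 + 0.48·(-0.163624) = -1.299172
u(2.4) ≈ -1.2992

-1.2992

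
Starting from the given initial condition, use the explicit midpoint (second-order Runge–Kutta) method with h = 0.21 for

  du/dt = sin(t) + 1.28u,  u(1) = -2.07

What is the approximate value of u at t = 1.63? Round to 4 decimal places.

-3.7025

Midpoint: k1 = f(t_n, u_n); k2 = f(t_n + h/2, u_n + (h/2)·k1); u_{n+1} = u_n + h·k2.
t=1.000000, u=-2.070000:
  k1 = f(1.000000, -2.070000) = -1.808129
  k2 = f(1.105000, -2.259854) = -1.999148
  u ← -2.070000 + 0.21·(-1.999148) = -2.489821
t=1.210000, u=-2.489821:
  k1 = f(1.210000, -2.489821) = -2.251355
  k2 = f(1.315000, -2.726213) = -2.522091
  u ← -2.489821 + 0.21·(-2.522091) = -3.019460
t=1.420000, u=-3.019460:
  k1 = f(1.420000, -3.019460) = -2.876257
  k2 = f(1.525000, -3.321467) = -3.252527
  u ← -3.019460 + 0.21·(-3.252527) = -3.702491
u(1.63) ≈ -3.7025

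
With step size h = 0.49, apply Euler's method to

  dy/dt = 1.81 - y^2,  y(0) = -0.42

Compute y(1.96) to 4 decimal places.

Euler: y_{n+1} = y_n + h·f(t_n, y_n).
t=0.000000, y=-0.420000: f=1.633600 → y ← -0.420000 + 0.49·1.633600 = 0.380464
t=0.490000, y=0.380464: f=1.665247 → y ← 0.380464 + 0.49·1.665247 = 1.196435
t=0.980000, y=1.196435: f=0.378543 → y ← 1.196435 + 0.49·0.378543 = 1.381921
t=1.470000, y=1.381921: f=-0.099706 → y ← 1.381921 + 0.49·(-0.099706) = 1.333065
y(1.96) ≈ 1.3331

1.3331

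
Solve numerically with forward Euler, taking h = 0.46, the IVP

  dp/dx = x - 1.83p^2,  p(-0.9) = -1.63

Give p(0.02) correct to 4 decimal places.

-19.9076

Euler: p_{n+1} = p_n + h·f(x_n, p_n).
x=-0.900000, p=-1.630000: f=-5.762127 → p ← -1.630000 + 0.46·(-5.762127) = -4.280578
x=-0.440000, p=-4.280578: f=-33.971733 → p ← -4.280578 + 0.46·(-33.971733) = -19.907576
p(0.02) ≈ -19.9076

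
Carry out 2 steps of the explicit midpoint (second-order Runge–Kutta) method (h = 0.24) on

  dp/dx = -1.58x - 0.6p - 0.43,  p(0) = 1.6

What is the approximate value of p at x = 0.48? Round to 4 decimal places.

0.8528

Midpoint: k1 = f(x_n, p_n); k2 = f(x_n + h/2, p_n + (h/2)·k1); p_{n+1} = p_n + h·k2.
x=0.000000, p=1.600000:
  k1 = f(0.000000, 1.600000) = -1.390000
  k2 = f(0.120000, 1.433200) = -1.479520
  p ← 1.600000 + 0.24·(-1.479520) = 1.244915
x=0.240000, p=1.244915:
  k1 = f(0.240000, 1.244915) = -1.556149
  k2 = f(0.360000, 1.058177) = -1.633706
  p ← 1.244915 + 0.24·(-1.633706) = 0.852826
p(0.48) ≈ 0.8528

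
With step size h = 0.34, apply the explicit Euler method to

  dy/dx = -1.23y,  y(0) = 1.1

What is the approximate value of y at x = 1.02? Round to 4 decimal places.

Euler: y_{n+1} = y_n + h·f(x_n, y_n).
x=0.000000, y=1.100000: f=-1.353000 → y ← 1.100000 + 0.34·(-1.353000) = 0.639980
x=0.340000, y=0.639980: f=-0.787175 → y ← 0.639980 + 0.34·(-0.787175) = 0.372340
x=0.680000, y=0.372340: f=-0.457979 → y ← 0.372340 + 0.34·(-0.457979) = 0.216628
y(1.02) ≈ 0.2166

0.2166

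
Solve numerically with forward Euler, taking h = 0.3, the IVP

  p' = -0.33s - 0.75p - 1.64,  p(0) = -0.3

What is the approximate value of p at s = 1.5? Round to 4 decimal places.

Euler: p_{n+1} = p_n + h·f(s_n, p_n).
s=0.000000, p=-0.300000: f=-1.415000 → p ← -0.300000 + 0.3·(-1.415000) = -0.724500
s=0.300000, p=-0.724500: f=-1.195625 → p ← -0.724500 + 0.3·(-1.195625) = -1.083187
s=0.600000, p=-1.083187: f=-1.025609 → p ← -1.083187 + 0.3·(-1.025609) = -1.390870
s=0.900000, p=-1.390870: f=-0.893847 → p ← -1.390870 + 0.3·(-0.893847) = -1.659024
s=1.200000, p=-1.659024: f=-0.791732 → p ← -1.659024 + 0.3·(-0.791732) = -1.896544
p(1.5) ≈ -1.8965

-1.8965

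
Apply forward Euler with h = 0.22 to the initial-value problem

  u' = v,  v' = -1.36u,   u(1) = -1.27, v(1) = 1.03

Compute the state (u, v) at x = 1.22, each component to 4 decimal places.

Euler on (u,v): u_{n+1} = u_n + h·u', v_{n+1} = v_n + h·v'.
1.000000: (-1.270000, 1.030000); f=(1.030000, 1.727200) → (-1.043400, 1.409984)
(u(1.22), v(1.22)) ≈ (-1.0434, 1.4100)

-1.0434, 1.4100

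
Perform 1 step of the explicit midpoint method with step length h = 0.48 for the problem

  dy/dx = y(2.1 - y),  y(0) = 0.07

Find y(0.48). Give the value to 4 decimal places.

Midpoint: k1 = f(x_n, y_n); k2 = f(x_n + h/2, y_n + (h/2)·k1); y_{n+1} = y_n + h·k2.
x=0.000000, y=0.070000:
  k1 = f(0.000000, 0.070000) = 0.142100
  k2 = f(0.240000, 0.104104) = 0.207781
  y ← 0.070000 + 0.48·0.207781 = 0.169735
y(0.48) ≈ 0.1697

0.1697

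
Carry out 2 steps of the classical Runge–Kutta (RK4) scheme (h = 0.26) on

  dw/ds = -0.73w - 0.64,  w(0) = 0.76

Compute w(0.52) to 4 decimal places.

0.2430

RK4: k1 = f(s_n, w_n); k2 = f(s_n + h/2, w_n + (h/2)·k1); k3 = f(s_n + h/2, w_n + (h/2)·k2); k4 = f(s_n + h, w_n + h·k3); w_{n+1} = w_n + (h/6)·(k1 + 2k2 + 2k3 + k4).
s=0.000000, w=0.760000:
  k1 = f(0.000000, 0.760000) = -1.194800
  k2 = f(0.130000, 0.604676) = -1.081413
  k3 = f(0.130000, 0.619416) = -1.092174
  k4 = f(0.260000, 0.476035) = -0.987505
  w ← 0.760000 + (0.26/6)·(k1 + 2k2 + 2k3 + k4) = 0.477056
s=0.260000, w=0.477056:
  k1 = f(0.260000, 0.477056) = -0.988251
  k2 = f(0.390000, 0.348583) = -0.894466
  k3 = f(0.390000, 0.360775) = -0.903366
  k4 = f(0.520000, 0.242181) = -0.816792
  w ← 0.477056 + (0.26/6)·(k1 + 2k2 + 2k3 + k4) = 0.243025
w(0.52) ≈ 0.2430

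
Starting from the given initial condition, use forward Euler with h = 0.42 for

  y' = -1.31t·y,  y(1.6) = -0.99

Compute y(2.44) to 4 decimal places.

0.0132

Euler: y_{n+1} = y_n + h·f(t_n, y_n).
t=1.600000, y=-0.990000: f=2.075040 → y ← -0.990000 + 0.42·2.075040 = -0.118483
t=2.020000, y=-0.118483: f=0.313530 → y ← -0.118483 + 0.42·0.313530 = 0.013200
y(2.44) ≈ 0.0132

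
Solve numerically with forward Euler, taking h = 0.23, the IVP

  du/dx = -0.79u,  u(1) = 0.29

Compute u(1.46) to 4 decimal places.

Euler: u_{n+1} = u_n + h·f(x_n, u_n).
x=1.000000, u=0.290000: f=-0.229100 → u ← 0.290000 + 0.23·(-0.229100) = 0.237307
x=1.230000, u=0.237307: f=-0.187473 → u ← 0.237307 + 0.23·(-0.187473) = 0.194188
u(1.46) ≈ 0.1942

0.1942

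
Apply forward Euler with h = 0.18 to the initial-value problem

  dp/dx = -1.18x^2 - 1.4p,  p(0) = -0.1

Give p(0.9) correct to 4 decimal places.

-0.1981

Euler: p_{n+1} = p_n + h·f(x_n, p_n).
x=0.000000, p=-0.100000: f=0.140000 → p ← -0.100000 + 0.18·0.140000 = -0.074800
x=0.180000, p=-0.074800: f=0.066488 → p ← -0.074800 + 0.18·0.066488 = -0.062832
x=0.360000, p=-0.062832: f=-0.064963 → p ← -0.062832 + 0.18·(-0.064963) = -0.074525
x=0.540000, p=-0.074525: f=-0.239752 → p ← -0.074525 + 0.18·(-0.239752) = -0.117681
x=0.720000, p=-0.117681: f=-0.446959 → p ← -0.117681 + 0.18·(-0.446959) = -0.198133
p(0.9) ≈ -0.1981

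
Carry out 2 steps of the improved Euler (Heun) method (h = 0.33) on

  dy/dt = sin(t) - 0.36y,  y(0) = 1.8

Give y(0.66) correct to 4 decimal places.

Heun: k1 = f(t_n, y_n); k2 = f(t_n + h, y_n + h·k1); y_{n+1} = y_n + (h/2)·(k1 + k2).
t=0.000000, y=1.800000:
  k1 = f(0.000000, 1.800000) = -0.648000
  k2 = f(0.330000, 1.586160) = -0.246975
  y ← 1.800000 + (0.33/2)·(-0.648000 + (-0.246975)) = 1.652329
t=0.330000, y=1.652329:
  k1 = f(0.330000, 1.652329) = -0.270795
  k2 = f(0.660000, 1.562967) = 0.050449
  y ← 1.652329 + (0.33/2)·(-0.270795 + 0.050449) = 1.615972
y(0.66) ≈ 1.6160

1.6160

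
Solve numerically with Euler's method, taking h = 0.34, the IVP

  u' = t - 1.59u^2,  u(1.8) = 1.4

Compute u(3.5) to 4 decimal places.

1.4356

Euler: u_{n+1} = u_n + h·f(t_n, u_n).
t=1.800000, u=1.400000: f=-1.316400 → u ← 1.400000 + 0.34·(-1.316400) = 0.952424
t=2.140000, u=0.952424: f=0.697693 → u ← 0.952424 + 0.34·0.697693 = 1.189640
t=2.480000, u=1.189640: f=0.229765 → u ← 1.189640 + 0.34·0.229765 = 1.267760
t=2.820000, u=1.267760: f=0.264529 → u ← 1.267760 + 0.34·0.264529 = 1.357699
t=3.160000, u=1.357699: f=0.229077 → u ← 1.357699 + 0.34·0.229077 = 1.435586
u(3.5) ≈ 1.4356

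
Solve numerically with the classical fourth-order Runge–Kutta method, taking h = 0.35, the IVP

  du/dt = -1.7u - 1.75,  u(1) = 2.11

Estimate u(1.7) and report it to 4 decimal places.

-0.0724

RK4: k1 = f(t_n, u_n); k2 = f(t_n + h/2, u_n + (h/2)·k1); k3 = f(t_n + h/2, u_n + (h/2)·k2); k4 = f(t_n + h, u_n + h·k3); u_{n+1} = u_n + (h/6)·(k1 + 2k2 + 2k3 + k4).
t=1.000000, u=2.110000:
  k1 = f(1.000000, 2.110000) = -5.337000
  k2 = f(1.175000, 1.176025) = -3.749243
  k3 = f(1.175000, 1.453883) = -4.221600
  k4 = f(1.350000, 0.632440) = -2.825148
  u ← 2.110000 + (0.35/6)·(k1 + 2k2 + 2k3 + k4) = 0.703943
t=1.350000, u=0.703943:
  k1 = f(1.350000, 0.703943) = -2.946703
  k2 = f(1.525000, 0.188270) = -2.070059
  k3 = f(1.525000, 0.341683) = -2.330861
  k4 = f(1.700000, -0.111858) = -1.559841
  u ← 0.703943 + (0.35/6)·(k1 + 2k2 + 2k3 + k4) = -0.072379
u(1.7) ≈ -0.0724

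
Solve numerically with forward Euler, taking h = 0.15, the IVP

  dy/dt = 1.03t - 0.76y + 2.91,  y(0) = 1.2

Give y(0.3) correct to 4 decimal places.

1.7884

Euler: y_{n+1} = y_n + h·f(t_n, y_n).
t=0.000000, y=1.200000: f=1.998000 → y ← 1.200000 + 0.15·1.998000 = 1.499700
t=0.150000, y=1.499700: f=1.924728 → y ← 1.499700 + 0.15·1.924728 = 1.788409
y(0.3) ≈ 1.7884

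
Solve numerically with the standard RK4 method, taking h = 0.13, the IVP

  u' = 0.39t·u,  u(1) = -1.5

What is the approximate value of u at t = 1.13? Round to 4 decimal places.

RK4: k1 = f(t_n, u_n); k2 = f(t_n + h/2, u_n + (h/2)·k1); k3 = f(t_n + h/2, u_n + (h/2)·k2); k4 = f(t_n + h, u_n + h·k3); u_{n+1} = u_n + (h/6)·(k1 + 2k2 + 2k3 + k4).
t=1.000000, u=-1.500000:
  k1 = f(1.000000, -1.500000) = -0.585000
  k2 = f(1.065000, -1.538025) = -0.638819
  k3 = f(1.065000, -1.541523) = -0.640272
  k4 = f(1.130000, -1.583235) = -0.697732
  u ← -1.500000 + (0.13/6)·(k1 + 2k2 + 2k3 + k4) = -1.583220
u(1.13) ≈ -1.5832

-1.5832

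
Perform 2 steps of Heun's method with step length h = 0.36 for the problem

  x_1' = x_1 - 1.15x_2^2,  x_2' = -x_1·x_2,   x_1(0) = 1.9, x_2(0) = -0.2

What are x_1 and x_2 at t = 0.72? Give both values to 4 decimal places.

3.8369, -0.0507

Heun on (x_1,x_2): k1 = f(t_n, state_n); k2 = f(t_n + h, state_n + h·k1); state_{n+1} = state_n + (h/2)·(k1 + k2).
0.000000: (1.900000, -0.200000)
  k1 = (1.854000, 0.380000)
  predictor → (2.567440, -0.063200)
  k2 = (2.562847, 0.162262)
  → (2.695032, -0.102393)
0.360000: (2.695032, -0.102393)
  k1 = (2.682975, 0.275952)
  predictor → (3.660904, -0.003050)
  k2 = (3.660893, 0.011166)
  → (3.836929, -0.050712)
(x_1(0.72), x_2(0.72)) ≈ (3.8369, -0.0507)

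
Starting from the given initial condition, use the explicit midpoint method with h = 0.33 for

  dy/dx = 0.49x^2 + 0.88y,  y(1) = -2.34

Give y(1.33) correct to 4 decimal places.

Midpoint: k1 = f(x_n, y_n); k2 = f(x_n + h/2, y_n + (h/2)·k1); y_{n+1} = y_n + h·k2.
x=1.000000, y=-2.340000:
  k1 = f(1.000000, -2.340000) = -1.569200
  k2 = f(1.165000, -2.598918) = -1.622008
  y ← -2.340000 + 0.33·(-1.622008) = -2.875263
y(1.33) ≈ -2.8753

-2.8753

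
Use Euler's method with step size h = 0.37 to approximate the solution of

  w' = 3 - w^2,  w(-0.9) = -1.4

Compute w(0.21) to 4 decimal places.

0.7931

Euler: w_{n+1} = w_n + h·f(x_n, w_n).
x=-0.900000, w=-1.400000: f=1.040000 → w ← -1.400000 + 0.37·1.040000 = -1.015200
x=-0.530000, w=-1.015200: f=1.969369 → w ← -1.015200 + 0.37·1.969369 = -0.286533
x=-0.160000, w=-0.286533: f=2.917899 → w ← -0.286533 + 0.37·2.917899 = 0.793089
w(0.21) ≈ 0.7931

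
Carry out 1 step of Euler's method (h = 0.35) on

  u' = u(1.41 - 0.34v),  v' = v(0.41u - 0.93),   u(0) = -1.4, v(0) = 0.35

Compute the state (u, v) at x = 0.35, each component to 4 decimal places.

-2.0326, 0.1658

Euler on (u,v): u_{n+1} = u_n + h·u', v_{n+1} = v_n + h·v'.
0.000000: (-1.400000, 0.350000); f=(-1.807400, -0.526400) → (-2.032590, 0.165760)
(u(0.35), v(0.35)) ≈ (-2.0326, 0.1658)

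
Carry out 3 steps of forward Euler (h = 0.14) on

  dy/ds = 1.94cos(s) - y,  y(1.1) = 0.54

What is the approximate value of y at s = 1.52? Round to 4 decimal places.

Euler: y_{n+1} = y_n + h·f(s_n, y_n).
s=1.100000, y=0.540000: f=0.339976 → y ← 0.540000 + 0.14·0.339976 = 0.587597
s=1.240000, y=0.587597: f=0.042508 → y ← 0.587597 + 0.14·0.042508 = 0.593548
s=1.380000, y=0.593548: f=-0.225645 → y ← 0.593548 + 0.14·(-0.225645) = 0.561958
y(1.52) ≈ 0.5620

0.5620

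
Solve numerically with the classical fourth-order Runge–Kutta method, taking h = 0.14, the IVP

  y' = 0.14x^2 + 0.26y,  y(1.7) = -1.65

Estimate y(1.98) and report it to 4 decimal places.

-1.6369

RK4: k1 = f(x_n, y_n); k2 = f(x_n + h/2, y_n + (h/2)·k1); k3 = f(x_n + h/2, y_n + (h/2)·k2); k4 = f(x_n + h, y_n + h·k3); y_{n+1} = y_n + (h/6)·(k1 + 2k2 + 2k3 + k4).
x=1.700000, y=-1.650000:
  k1 = f(1.700000, -1.650000) = -0.024400
  k2 = f(1.770000, -1.651708) = 0.009162
  k3 = f(1.770000, -1.649359) = 0.009773
  k4 = f(1.840000, -1.648632) = 0.045340
  y ← -1.650000 + (0.14/6)·(k1 + 2k2 + 2k3 + k4) = -1.648628
x=1.840000, y=-1.648628:
  k1 = f(1.840000, -1.648628) = 0.045341
  k2 = f(1.910000, -1.645454) = 0.082916
  k3 = f(1.910000, -1.642824) = 0.083600
  k4 = f(1.980000, -1.636924) = 0.123256
  y ← -1.648628 + (0.14/6)·(k1 + 2k2 + 2k3 + k4) = -1.636923
y(1.98) ≈ -1.6369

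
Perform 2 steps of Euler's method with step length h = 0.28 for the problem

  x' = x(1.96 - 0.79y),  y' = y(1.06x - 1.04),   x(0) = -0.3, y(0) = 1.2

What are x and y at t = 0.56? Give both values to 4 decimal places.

Euler on (x,y): x_{n+1} = x_n + h·x', y_{n+1} = y_n + h·y'.
0.000000: (-0.300000, 1.200000); f=(-0.303600, -1.629600) → (-0.385008, 0.743712)
0.280000: (-0.385008, 0.743712); f=(-0.528411, -1.076976) → (-0.532963, 0.442159)
(x(0.56), y(0.56)) ≈ (-0.5330, 0.4422)

-0.5330, 0.4422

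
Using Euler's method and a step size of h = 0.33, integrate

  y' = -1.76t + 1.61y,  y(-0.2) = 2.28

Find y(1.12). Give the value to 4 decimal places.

11.9086

Euler: y_{n+1} = y_n + h·f(t_n, y_n).
t=-0.200000, y=2.280000: f=4.022800 → y ← 2.280000 + 0.33·4.022800 = 3.607524
t=0.130000, y=3.607524: f=5.579314 → y ← 3.607524 + 0.33·5.579314 = 5.448698
t=0.460000, y=5.448698: f=7.962803 → y ← 5.448698 + 0.33·7.962803 = 8.076422
t=0.790000, y=8.076422: f=11.612640 → y ← 8.076422 + 0.33·11.612640 = 11.908594
y(1.12) ≈ 11.9086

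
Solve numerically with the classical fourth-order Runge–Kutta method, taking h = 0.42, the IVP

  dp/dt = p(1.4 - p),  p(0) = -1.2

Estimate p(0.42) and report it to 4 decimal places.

RK4: k1 = f(t_n, p_n); k2 = f(t_n + h/2, p_n + (h/2)·k1); k3 = f(t_n + h/2, p_n + (h/2)·k2); k4 = f(t_n + h, p_n + h·k3); p_{n+1} = p_n + (h/6)·(k1 + 2k2 + 2k3 + k4).
t=0.000000, p=-1.200000:
  k1 = f(0.000000, -1.200000) = -3.120000
  k2 = f(0.210000, -1.855200) = -6.039047
  k3 = f(0.210000, -2.468200) = -9.547490
  k4 = f(0.420000, -5.209946) = -34.437462
  p ← -1.200000 + (0.42/6)·(k1 + 2k2 + 2k3 + k4) = -6.011138
p(0.42) ≈ -6.0111

-6.0111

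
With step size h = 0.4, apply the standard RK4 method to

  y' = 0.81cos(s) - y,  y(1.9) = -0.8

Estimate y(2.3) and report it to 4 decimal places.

RK4: k1 = f(s_n, y_n); k2 = f(s_n + h/2, y_n + (h/2)·k1); k3 = f(s_n + h/2, y_n + (h/2)·k2); k4 = f(s_n + h, y_n + h·k3); y_{n+1} = y_n + (h/6)·(k1 + 2k2 + 2k3 + k4).
s=1.900000, y=-0.800000:
  k1 = f(1.900000, -0.800000) = 0.538135
  k2 = f(2.100000, -0.692373) = 0.283448
  k3 = f(2.100000, -0.743310) = 0.334385
  k4 = f(2.300000, -0.666246) = 0.126562
  y ← -0.800000 + (0.4/6)·(k1 + 2k2 + 2k3 + k4) = -0.673309
y(2.3) ≈ -0.6733

-0.6733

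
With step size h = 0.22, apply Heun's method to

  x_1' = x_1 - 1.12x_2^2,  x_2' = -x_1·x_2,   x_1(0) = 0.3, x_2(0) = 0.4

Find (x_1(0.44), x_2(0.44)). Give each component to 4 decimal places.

0.3774, 0.3456

Heun on (x_1,x_2): k1 = f(t_n, state_n); k2 = f(t_n + h, state_n + h·k1); state_{n+1} = state_n + (h/2)·(k1 + k2).
0.000000: (0.300000, 0.400000)
  k1 = (0.120800, -0.120000)
  predictor → (0.326576, 0.373600)
  k2 = (0.170250, -0.122009)
  → (0.332015, 0.373379)
0.220000: (0.332015, 0.373379)
  k1 = (0.175874, -0.123968)
  predictor → (0.370708, 0.346106)
  k2 = (0.236544, -0.128304)
  → (0.377381, 0.345629)
(x_1(0.44), x_2(0.44)) ≈ (0.3774, 0.3456)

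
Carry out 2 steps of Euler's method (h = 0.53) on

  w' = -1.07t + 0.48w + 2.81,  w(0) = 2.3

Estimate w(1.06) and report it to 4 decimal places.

6.6760

Euler: w_{n+1} = w_n + h·f(t_n, w_n).
t=0.000000, w=2.300000: f=3.914000 → w ← 2.300000 + 0.53·3.914000 = 4.374420
t=0.530000, w=4.374420: f=4.342622 → w ← 4.374420 + 0.53·4.342622 = 6.676009
w(1.06) ≈ 6.6760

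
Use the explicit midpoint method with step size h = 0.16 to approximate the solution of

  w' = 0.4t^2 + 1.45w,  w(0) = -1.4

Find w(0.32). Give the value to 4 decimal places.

Midpoint: k1 = f(t_n, w_n); k2 = f(t_n + h/2, w_n + (h/2)·k1); w_{n+1} = w_n + h·k2.
t=0.000000, w=-1.400000:
  k1 = f(0.000000, -1.400000) = -2.030000
  k2 = f(0.080000, -1.562400) = -2.262920
  w ← -1.400000 + 0.16·(-2.262920) = -1.762067
t=0.160000, w=-1.762067:
  k1 = f(0.160000, -1.762067) = -2.544757
  k2 = f(0.240000, -1.965648) = -2.827149
  w ← -1.762067 + 0.16·(-2.827149) = -2.214411
w(0.32) ≈ -2.2144

-2.2144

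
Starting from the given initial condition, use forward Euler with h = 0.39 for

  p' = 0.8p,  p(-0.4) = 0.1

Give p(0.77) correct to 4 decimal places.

0.2258

Euler: p_{n+1} = p_n + h·f(s_n, p_n).
s=-0.400000, p=0.100000: f=0.080000 → p ← 0.100000 + 0.39·0.080000 = 0.131200
s=-0.010000, p=0.131200: f=0.104960 → p ← 0.131200 + 0.39·0.104960 = 0.172134
s=0.380000, p=0.172134: f=0.137708 → p ← 0.172134 + 0.39·0.137708 = 0.225840
p(0.77) ≈ 0.2258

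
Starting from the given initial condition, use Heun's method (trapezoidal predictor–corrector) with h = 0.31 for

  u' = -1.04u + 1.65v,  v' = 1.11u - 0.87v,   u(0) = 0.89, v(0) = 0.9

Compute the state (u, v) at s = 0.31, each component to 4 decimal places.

Heun on (u,v): k1 = f(s_n, state_n); k2 = f(s_n + h, state_n + h·k1); state_{n+1} = state_n + (h/2)·(k1 + k2).
0.000000: (0.890000, 0.900000)
  k1 = (0.559400, 0.204900)
  predictor → (1.063414, 0.963519)
  k2 = (0.483856, 0.342128)
  → (1.051705, 0.984789)
(u(0.31), v(0.31)) ≈ (1.0517, 0.9848)

1.0517, 0.9848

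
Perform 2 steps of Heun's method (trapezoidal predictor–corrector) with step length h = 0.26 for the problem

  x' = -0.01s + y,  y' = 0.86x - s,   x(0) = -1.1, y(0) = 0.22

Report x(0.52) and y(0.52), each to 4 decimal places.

Heun on (x,y): k1 = f(s_n, state_n); k2 = f(s_n + h, state_n + h·k1); state_{n+1} = state_n + (h/2)·(k1 + k2).
0.000000: (-1.100000, 0.220000)
  k1 = (0.220000, -0.946000)
  predictor → (-1.042800, -0.025960)
  k2 = (-0.028560, -1.156808)
  → (-1.075113, -0.053365)
0.260000: (-1.075113, -0.053365)
  k1 = (-0.055965, -1.184597)
  predictor → (-1.089664, -0.361360)
  k2 = (-0.366560, -1.457111)
  → (-1.130041, -0.396787)
(x(0.52), y(0.52)) ≈ (-1.1300, -0.3968)

-1.1300, -0.3968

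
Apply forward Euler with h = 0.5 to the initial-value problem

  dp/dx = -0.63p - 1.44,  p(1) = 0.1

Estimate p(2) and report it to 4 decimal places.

Euler: p_{n+1} = p_n + h·f(x_n, p_n).
x=1.000000, p=0.100000: f=-1.503000 → p ← 0.100000 + 0.5·(-1.503000) = -0.651500
x=1.500000, p=-0.651500: f=-1.029555 → p ← -0.651500 + 0.5·(-1.029555) = -1.166278
p(2) ≈ -1.1663

-1.1663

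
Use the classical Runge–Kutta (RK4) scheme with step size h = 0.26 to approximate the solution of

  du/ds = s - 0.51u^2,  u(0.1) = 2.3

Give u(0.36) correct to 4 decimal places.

RK4: k1 = f(s_n, u_n); k2 = f(s_n + h/2, u_n + (h/2)·k1); k3 = f(s_n + h/2, u_n + (h/2)·k2); k4 = f(s_n + h, u_n + h·k3); u_{n+1} = u_n + (h/6)·(k1 + 2k2 + 2k3 + k4).
s=0.100000, u=2.300000:
  k1 = f(0.100000, 2.300000) = -2.597900
  k2 = f(0.230000, 1.962273) = -1.733763
  k3 = f(0.230000, 2.074611) = -1.965045
  k4 = f(0.360000, 1.789088) = -1.272427
  u ← 2.300000 + (0.26/6)·(k1 + 2k2 + 2k3 + k4) = 1.811722
u(0.36) ≈ 1.8117

1.8117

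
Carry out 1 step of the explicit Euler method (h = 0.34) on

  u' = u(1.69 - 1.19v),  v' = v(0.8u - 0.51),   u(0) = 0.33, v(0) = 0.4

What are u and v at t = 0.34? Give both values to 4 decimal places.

Euler on (u,v): u_{n+1} = u_n + h·u', v_{n+1} = v_n + h·v'.
0.000000: (0.330000, 0.400000); f=(0.400620, -0.098400) → (0.466211, 0.366544)
(u(0.34), v(0.34)) ≈ (0.4662, 0.3665)

0.4662, 0.3665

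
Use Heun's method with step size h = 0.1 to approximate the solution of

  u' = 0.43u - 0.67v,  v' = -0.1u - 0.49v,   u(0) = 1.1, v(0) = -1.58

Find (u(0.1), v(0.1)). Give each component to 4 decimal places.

1.2542, -1.5160

Heun on (u,v): k1 = f(x_n, state_n); k2 = f(x_n + h, state_n + h·k1); state_{n+1} = state_n + (h/2)·(k1 + k2).
0.000000: (1.100000, -1.580000)
  k1 = (1.531600, 0.664200)
  predictor → (1.253160, -1.513580)
  k2 = (1.552957, 0.616338)
  → (1.254228, -1.515973)
(u(0.1), v(0.1)) ≈ (1.2542, -1.5160)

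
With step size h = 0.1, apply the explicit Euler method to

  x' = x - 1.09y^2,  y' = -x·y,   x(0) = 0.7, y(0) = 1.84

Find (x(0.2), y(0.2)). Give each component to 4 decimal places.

Euler on (x,y): x_{n+1} = x_n + h·x', y_{n+1} = y_n + h·y'.
0.000000: (0.700000, 1.840000); f=(-2.990304, -1.288000) → (0.400970, 1.711200)
0.100000: (0.400970, 1.711200); f=(-2.790774, -0.686139) → (0.121892, 1.642586)
(x(0.2), y(0.2)) ≈ (0.1219, 1.6426)

0.1219, 1.6426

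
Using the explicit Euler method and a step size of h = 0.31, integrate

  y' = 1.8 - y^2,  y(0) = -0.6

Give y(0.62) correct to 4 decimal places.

0.3971

Euler: y_{n+1} = y_n + h·f(x_n, y_n).
x=0.000000, y=-0.600000: f=1.440000 → y ← -0.600000 + 0.31·1.440000 = -0.153600
x=0.310000, y=-0.153600: f=1.776407 → y ← -0.153600 + 0.31·1.776407 = 0.397086
y(0.62) ≈ 0.3971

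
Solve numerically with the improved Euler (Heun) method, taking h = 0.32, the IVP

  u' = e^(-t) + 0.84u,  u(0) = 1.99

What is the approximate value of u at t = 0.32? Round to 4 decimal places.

Heun: k1 = f(t_n, u_n); k2 = f(t_n + h, u_n + h·k1); u_{n+1} = u_n + (h/2)·(k1 + k2).
t=0.000000, u=1.990000:
  k1 = f(0.000000, 1.990000) = 2.671600
  k2 = f(0.320000, 2.844912) = 3.115875
  u ← 1.990000 + (0.32/2)·(2.671600 + 3.115875) = 2.915996
u(0.32) ≈ 2.9160

2.9160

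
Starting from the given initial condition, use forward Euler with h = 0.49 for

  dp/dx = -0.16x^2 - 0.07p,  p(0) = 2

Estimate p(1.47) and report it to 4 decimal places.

1.7077

Euler: p_{n+1} = p_n + h·f(x_n, p_n).
x=0.000000, p=2.000000: f=-0.140000 → p ← 2.000000 + 0.49·(-0.140000) = 1.931400
x=0.490000, p=1.931400: f=-0.173614 → p ← 1.931400 + 0.49·(-0.173614) = 1.846329
x=0.980000, p=1.846329: f=-0.282907 → p ← 1.846329 + 0.49·(-0.282907) = 1.707705
p(1.47) ≈ 1.7077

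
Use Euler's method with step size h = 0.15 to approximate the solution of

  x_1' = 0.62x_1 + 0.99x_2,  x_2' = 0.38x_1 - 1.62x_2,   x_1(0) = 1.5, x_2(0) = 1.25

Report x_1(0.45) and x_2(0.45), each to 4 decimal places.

2.4793, 0.7924

Euler on (x_1,x_2): x_1_{n+1} = x_1_n + h·x_1', x_2_{n+1} = x_2_n + h·x_2'.
0.000000: (1.500000, 1.250000); f=(2.167500, -1.455000) → (1.825125, 1.031750)
0.150000: (1.825125, 1.031750); f=(2.153010, -0.977888) → (2.148076, 0.885067)
0.300000: (2.148076, 0.885067); f=(2.208024, -0.617539) → (2.479280, 0.792436)
(x_1(0.45), x_2(0.45)) ≈ (2.4793, 0.7924)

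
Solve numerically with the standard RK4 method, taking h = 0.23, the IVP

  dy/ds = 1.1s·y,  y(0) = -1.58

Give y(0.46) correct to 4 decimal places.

RK4: k1 = f(s_n, y_n); k2 = f(s_n + h/2, y_n + (h/2)·k1); k3 = f(s_n + h/2, y_n + (h/2)·k2); k4 = f(s_n + h, y_n + h·k3); y_{n+1} = y_n + (h/6)·(k1 + 2k2 + 2k3 + k4).
s=0.000000, y=-1.580000:
  k1 = f(0.000000, -1.580000) = 0.000000
  k2 = f(0.115000, -1.580000) = -0.199870
  k3 = f(0.115000, -1.602985) = -0.202778
  k4 = f(0.230000, -1.626639) = -0.411540
  y ← -1.580000 + (0.23/6)·(k1 + 2k2 + 2k3 + k4) = -1.626645
s=0.230000, y=-1.626645:
  k1 = f(0.230000, -1.626645) = -0.411541
  k2 = f(0.345000, -1.673973) = -0.635273
  k3 = f(0.345000, -1.699702) = -0.645037
  k4 = f(0.460000, -1.775004) = -0.898152
  y ← -1.626645 + (0.23/6)·(k1 + 2k2 + 2k3 + k4) = -1.775007
y(0.46) ≈ -1.7750

-1.7750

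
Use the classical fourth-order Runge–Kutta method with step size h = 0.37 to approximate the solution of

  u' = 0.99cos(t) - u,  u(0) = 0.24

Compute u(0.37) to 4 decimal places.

RK4: k1 = f(t_n, u_n); k2 = f(t_n + h/2, u_n + (h/2)·k1); k3 = f(t_n + h/2, u_n + (h/2)·k2); k4 = f(t_n + h, u_n + h·k3); u_{n+1} = u_n + (h/6)·(k1 + 2k2 + 2k3 + k4).
t=0.000000, u=0.240000:
  k1 = f(0.000000, 0.240000) = 0.750000
  k2 = f(0.185000, 0.378750) = 0.594357
  k3 = f(0.185000, 0.349956) = 0.623151
  k4 = f(0.370000, 0.470566) = 0.452438
  u ← 0.240000 + (0.37/6)·(k1 + 2k2 + 2k3 + k4) = 0.464310
u(0.37) ≈ 0.4643

0.4643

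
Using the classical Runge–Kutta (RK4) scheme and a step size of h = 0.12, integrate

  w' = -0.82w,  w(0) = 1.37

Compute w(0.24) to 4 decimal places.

1.1253

RK4: k1 = f(t_n, w_n); k2 = f(t_n + h/2, w_n + (h/2)·k1); k3 = f(t_n + h/2, w_n + (h/2)·k2); k4 = f(t_n + h, w_n + h·k3); w_{n+1} = w_n + (h/6)·(k1 + 2k2 + 2k3 + k4).
t=0.000000, w=1.370000:
  k1 = f(0.000000, 1.370000) = -1.123400
  k2 = f(0.060000, 1.302596) = -1.068129
  k3 = f(0.060000, 1.305912) = -1.070848
  k4 = f(0.120000, 1.241498) = -1.018029
  w ← 1.370000 + (0.12/6)·(k1 + 2k2 + 2k3 + k4) = 1.241612
t=0.120000, w=1.241612:
  k1 = f(0.120000, 1.241612) = -1.018122
  k2 = f(0.180000, 1.180525) = -0.968031
  k3 = f(0.180000, 1.183531) = -0.970495
  k4 = f(0.240000, 1.125153) = -0.922625
  w ← 1.241612 + (0.12/6)·(k1 + 2k2 + 2k3 + k4) = 1.125256
w(0.24) ≈ 1.1253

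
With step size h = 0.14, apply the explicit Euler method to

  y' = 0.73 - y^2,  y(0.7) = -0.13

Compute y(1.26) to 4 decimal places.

0.2714

Euler: y_{n+1} = y_n + h·f(t_n, y_n).
t=0.700000, y=-0.130000: f=0.713100 → y ← -0.130000 + 0.14·0.713100 = -0.030166
t=0.840000, y=-0.030166: f=0.729090 → y ← -0.030166 + 0.14·0.729090 = 0.071907
t=0.980000, y=0.071907: f=0.724829 → y ← 0.071907 + 0.14·0.724829 = 0.173383
t=1.120000, y=0.173383: f=0.699938 → y ← 0.173383 + 0.14·0.699938 = 0.271374
y(1.26) ≈ 0.2714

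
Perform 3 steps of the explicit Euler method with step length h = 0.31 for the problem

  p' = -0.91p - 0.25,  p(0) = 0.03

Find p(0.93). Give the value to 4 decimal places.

Euler: p_{n+1} = p_n + h·f(t_n, p_n).
t=0.000000, p=0.030000: f=-0.277300 → p ← 0.030000 + 0.31·(-0.277300) = -0.055963
t=0.310000, p=-0.055963: f=-0.199074 → p ← -0.055963 + 0.31·(-0.199074) = -0.117676
t=0.620000, p=-0.117676: f=-0.142915 → p ← -0.117676 + 0.31·(-0.142915) = -0.161979
p(0.93) ≈ -0.1620

-0.1620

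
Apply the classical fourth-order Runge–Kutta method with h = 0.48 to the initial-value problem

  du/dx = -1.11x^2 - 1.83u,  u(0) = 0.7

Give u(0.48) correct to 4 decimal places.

RK4: k1 = f(x_n, u_n); k2 = f(x_n + h/2, u_n + (h/2)·k1); k3 = f(x_n + h/2, u_n + (h/2)·k2); k4 = f(x_n + h, u_n + h·k3); u_{n+1} = u_n + (h/6)·(k1 + 2k2 + 2k3 + k4).
x=0.000000, u=0.700000:
  k1 = f(0.000000, 0.700000) = -1.281000
  k2 = f(0.240000, 0.392560) = -0.782321
  k3 = f(0.240000, 0.512243) = -1.001341
  k4 = f(0.480000, 0.219356) = -0.657166
  u ← 0.700000 + (0.48/6)·(k1 + 2k2 + 2k3 + k4) = 0.259561
u(0.48) ≈ 0.2596

0.2596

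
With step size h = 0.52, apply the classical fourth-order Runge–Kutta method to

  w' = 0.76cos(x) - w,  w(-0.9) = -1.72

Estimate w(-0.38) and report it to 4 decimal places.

-0.7746

RK4: k1 = f(x_n, w_n); k2 = f(x_n + h/2, w_n + (h/2)·k1); k3 = f(x_n + h/2, w_n + (h/2)·k2); k4 = f(x_n + h, w_n + h·k3); w_{n+1} = w_n + (h/6)·(k1 + 2k2 + 2k3 + k4).
x=-0.900000, w=-1.720000:
  k1 = f(-0.900000, -1.720000) = 2.192424
  k2 = f(-0.640000, -1.149970) = 1.759563
  k3 = f(-0.640000, -1.262514) = 1.872106
  k4 = f(-0.380000, -0.746505) = 1.452290
  w ← -1.720000 + (0.52/6)·(k1 + 2k2 + 2k3 + k4) = -0.774636
w(-0.38) ≈ -0.7746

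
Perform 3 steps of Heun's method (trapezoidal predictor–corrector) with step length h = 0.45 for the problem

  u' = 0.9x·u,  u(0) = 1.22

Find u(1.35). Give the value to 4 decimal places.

Heun: k1 = f(x_n, u_n); k2 = f(x_n + h, u_n + h·k1); u_{n+1} = u_n + (h/2)·(k1 + k2).
x=0.000000, u=1.220000:
  k1 = f(0.000000, 1.220000) = 0.000000
  k2 = f(0.450000, 1.220000) = 0.494100
  u ← 1.220000 + (0.45/2)·(0.000000 + 0.494100) = 1.331173
x=0.450000, u=1.331173:
  k1 = f(0.450000, 1.331173) = 0.539125
  k2 = f(0.900000, 1.573779) = 1.274761
  u ← 1.331173 + (0.45/2)·(0.539125 + 1.274761) = 1.739297
x=0.900000, u=1.739297:
  k1 = f(0.900000, 1.739297) = 1.408830
  k2 = f(1.350000, 2.373270) = 2.883524
  u ← 1.739297 + (0.45/2)·(1.408830 + 2.883524) = 2.705076
u(1.35) ≈ 2.7051

2.7051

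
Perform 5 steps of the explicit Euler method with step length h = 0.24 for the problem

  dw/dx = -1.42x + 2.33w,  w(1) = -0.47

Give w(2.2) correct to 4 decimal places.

-10.7554

Euler: w_{n+1} = w_n + h·f(x_n, w_n).
x=1.000000, w=-0.470000: f=-2.515100 → w ← -0.470000 + 0.24·(-2.515100) = -1.073624
x=1.240000, w=-1.073624: f=-4.262344 → w ← -1.073624 + 0.24·(-4.262344) = -2.096587
x=1.480000, w=-2.096587: f=-6.986647 → w ← -2.096587 + 0.24·(-6.986647) = -3.773382
x=1.720000, w=-3.773382: f=-11.234379 → w ← -3.773382 + 0.24·(-11.234379) = -6.469633
x=1.960000, w=-6.469633: f=-17.857444 → w ← -6.469633 + 0.24·(-17.857444) = -10.755419
w(2.2) ≈ -10.7554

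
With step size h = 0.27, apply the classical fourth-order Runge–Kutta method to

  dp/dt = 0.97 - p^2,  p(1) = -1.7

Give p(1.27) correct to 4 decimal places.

RK4: k1 = f(t_n, p_n); k2 = f(t_n + h/2, p_n + (h/2)·k1); k3 = f(t_n + h/2, p_n + (h/2)·k2); k4 = f(t_n + h, p_n + h·k3); p_{n+1} = p_n + (h/6)·(k1 + 2k2 + 2k3 + k4).
t=1.000000, p=-1.700000:
  k1 = f(1.000000, -1.700000) = -1.920000
  k2 = f(1.135000, -1.959200) = -2.868465
  k3 = f(1.135000, -2.087243) = -3.386582
  k4 = f(1.270000, -2.614377) = -5.864968
  p ← -1.700000 + (0.27/6)·(k1 + 2k2 + 2k3 + k4) = -2.613278
p(1.27) ≈ -2.6133

-2.6133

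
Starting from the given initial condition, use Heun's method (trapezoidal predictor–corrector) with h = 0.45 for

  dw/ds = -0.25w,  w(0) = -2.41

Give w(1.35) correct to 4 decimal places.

-1.7210

Heun: k1 = f(s_n, w_n); k2 = f(s_n + h, w_n + h·k1); w_{n+1} = w_n + (h/2)·(k1 + k2).
s=0.000000, w=-2.410000:
  k1 = f(0.000000, -2.410000) = 0.602500
  k2 = f(0.450000, -2.138875) = 0.534719
  w ← -2.410000 + (0.45/2)·(0.602500 + 0.534719) = -2.154126
s=0.450000, w=-2.154126:
  k1 = f(0.450000, -2.154126) = 0.538531
  k2 = f(0.900000, -1.911787) = 0.477947
  w ← -2.154126 + (0.45/2)·(0.538531 + 0.477947) = -1.925418
s=0.900000, w=-1.925418:
  k1 = f(0.900000, -1.925418) = 0.481355
  k2 = f(1.350000, -1.708809) = 0.427202
  w ← -1.925418 + (0.45/2)·(0.481355 + 0.427202) = -1.720993
w(1.35) ≈ -1.7210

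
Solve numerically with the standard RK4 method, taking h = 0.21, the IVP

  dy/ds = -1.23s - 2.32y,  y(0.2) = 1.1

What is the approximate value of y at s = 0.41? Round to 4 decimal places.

RK4: k1 = f(s_n, y_n); k2 = f(s_n + h/2, y_n + (h/2)·k1); k3 = f(s_n + h/2, y_n + (h/2)·k2); k4 = f(s_n + h, y_n + h·k3); y_{n+1} = y_n + (h/6)·(k1 + 2k2 + 2k3 + k4).
s=0.200000, y=1.100000:
  k1 = f(0.200000, 1.100000) = -2.798000
  k2 = f(0.305000, 0.806210) = -2.245557
  k3 = f(0.305000, 0.864216) = -2.380132
  k4 = f(0.410000, 0.600172) = -1.896700
  y ← 1.100000 + (0.21/6)·(k1 + 2k2 + 2k3 + k4) = 0.611887
y(0.41) ≈ 0.6119

0.6119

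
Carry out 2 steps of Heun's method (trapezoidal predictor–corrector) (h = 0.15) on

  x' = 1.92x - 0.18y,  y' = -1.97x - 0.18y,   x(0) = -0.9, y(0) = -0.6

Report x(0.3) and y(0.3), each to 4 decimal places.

Heun on (x,y): k1 = f(t_n, state_n); k2 = f(t_n + h, state_n + h·k1); state_{n+1} = state_n + (h/2)·(k1 + k2).
0.000000: (-0.900000, -0.600000)
  k1 = (-1.620000, 1.881000)
  predictor → (-1.143000, -0.317850)
  k2 = (-2.137347, 2.308923)
  → (-1.181801, -0.285756)
0.150000: (-1.181801, -0.285756)
  k1 = (-2.217622, 2.379584)
  predictor → (-1.514444, 0.071182)
  k2 = (-2.920546, 2.970643)
  → (-1.567164, 0.115511)
(x(0.3), y(0.3)) ≈ (-1.5672, 0.1155)

-1.5672, 0.1155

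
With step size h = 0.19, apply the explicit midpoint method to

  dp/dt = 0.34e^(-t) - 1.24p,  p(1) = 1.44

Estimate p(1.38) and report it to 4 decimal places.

Midpoint: k1 = f(t_n, p_n); k2 = f(t_n + h/2, p_n + (h/2)·k1); p_{n+1} = p_n + h·k2.
t=1.000000, p=1.440000:
  k1 = f(1.000000, 1.440000) = -1.660521
  k2 = f(1.095000, 1.282251) = -1.476247
  p ← 1.440000 + 0.19·(-1.476247) = 1.159513
t=1.190000, p=1.159513:
  k1 = f(1.190000, 1.159513) = -1.334361
  k2 = f(1.285000, 1.032749) = -1.186547
  p ← 1.159513 + 0.19·(-1.186547) = 0.934069
p(1.38) ≈ 0.9341

0.9341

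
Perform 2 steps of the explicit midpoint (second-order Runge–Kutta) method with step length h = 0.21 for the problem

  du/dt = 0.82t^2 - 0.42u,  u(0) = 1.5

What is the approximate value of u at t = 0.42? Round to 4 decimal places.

1.2762

Midpoint: k1 = f(t_n, u_n); k2 = f(t_n + h/2, u_n + (h/2)·k1); u_{n+1} = u_n + h·k2.
t=0.000000, u=1.500000:
  k1 = f(0.000000, 1.500000) = -0.630000
  k2 = f(0.105000, 1.433850) = -0.593176
  u ← 1.500000 + 0.21·(-0.593176) = 1.375433
t=0.210000, u=1.375433:
  k1 = f(0.210000, 1.375433) = -0.541520
  k2 = f(0.315000, 1.318573) = -0.472436
  u ← 1.375433 + 0.21·(-0.472436) = 1.276221
u(0.42) ≈ 1.2762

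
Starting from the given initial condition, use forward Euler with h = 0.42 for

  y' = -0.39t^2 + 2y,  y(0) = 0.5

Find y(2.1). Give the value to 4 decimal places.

Euler: y_{n+1} = y_n + h·f(t_n, y_n).
t=0.000000, y=0.500000: f=1.000000 → y ← 0.500000 + 0.42·1.000000 = 0.920000
t=0.420000, y=0.920000: f=1.771204 → y ← 0.920000 + 0.42·1.771204 = 1.663906
t=0.840000, y=1.663906: f=3.052627 → y ← 1.663906 + 0.42·3.052627 = 2.946009
t=1.260000, y=2.946009: f=5.272854 → y ← 2.946009 + 0.42·5.272854 = 5.160608
t=1.680000, y=5.160608: f=9.220480 → y ← 5.160608 + 0.42·9.220480 = 9.033210
y(2.1) ≈ 9.0332

9.0332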